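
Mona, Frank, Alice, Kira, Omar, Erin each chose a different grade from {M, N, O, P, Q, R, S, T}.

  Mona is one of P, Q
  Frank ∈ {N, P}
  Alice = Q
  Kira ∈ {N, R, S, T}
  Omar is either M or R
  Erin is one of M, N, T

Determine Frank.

Alice must be Q (only option left). So Mona can't be Q.
Mona has just one choice, so Mona = P. Strike P from Frank.
So Frank = N.

N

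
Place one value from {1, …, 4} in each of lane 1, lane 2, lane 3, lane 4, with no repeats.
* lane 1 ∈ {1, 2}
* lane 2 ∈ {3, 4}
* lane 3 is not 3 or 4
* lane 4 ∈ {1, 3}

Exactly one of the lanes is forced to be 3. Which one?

The 4 variables draw from only 4 values {1, 2, 3, 4}, so each is used; only lane 2 can be 4, hence lane 2 = 4.
The 3 still-open variables draw from only 3 values {1, 2, 3}, so each is used; only lane 4 can be 3, hence lane 4 = 3.

lane 4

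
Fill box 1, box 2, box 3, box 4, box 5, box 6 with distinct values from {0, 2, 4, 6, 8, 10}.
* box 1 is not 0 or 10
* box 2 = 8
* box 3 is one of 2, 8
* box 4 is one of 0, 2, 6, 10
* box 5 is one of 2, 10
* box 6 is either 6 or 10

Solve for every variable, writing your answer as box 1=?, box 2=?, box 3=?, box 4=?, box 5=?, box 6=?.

box 1=4, box 2=8, box 3=2, box 4=0, box 5=10, box 6=6

box 2 must be 8 (only option left). Strike 8 from box 1, box 3.
That leaves box 3 = 2. Eliminate 2 elsewhere: box 1, box 4, box 5.
box 5 has just one choice, so box 5 = 10. Strike 10 from box 4, box 6.
That leaves box 6 = 6. Strike 6 from box 1, box 4.
box 1 must be 4 (only option left).
That leaves box 4 = 0.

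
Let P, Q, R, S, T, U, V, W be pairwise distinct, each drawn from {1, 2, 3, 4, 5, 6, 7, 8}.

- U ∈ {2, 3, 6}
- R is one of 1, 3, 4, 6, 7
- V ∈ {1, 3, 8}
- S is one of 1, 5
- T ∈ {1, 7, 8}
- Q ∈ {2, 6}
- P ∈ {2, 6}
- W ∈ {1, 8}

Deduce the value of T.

The 8 variables draw from only 8 values {1, 2, 3, 4, 5, 6, 7, 8}, so each is used; only R can be 4, hence R = 4.
Among the 7 still-open variables, 5 fits only S (and all 7 values in {1, 2, 3, 5, 6, 7, 8} must be used), so S = 5.
The 6 still-open variables together cover exactly {1, 2, 3, 6, 7, 8} — 6 values for 6 variables — and 7 appears only in T's list, so T = 7.

7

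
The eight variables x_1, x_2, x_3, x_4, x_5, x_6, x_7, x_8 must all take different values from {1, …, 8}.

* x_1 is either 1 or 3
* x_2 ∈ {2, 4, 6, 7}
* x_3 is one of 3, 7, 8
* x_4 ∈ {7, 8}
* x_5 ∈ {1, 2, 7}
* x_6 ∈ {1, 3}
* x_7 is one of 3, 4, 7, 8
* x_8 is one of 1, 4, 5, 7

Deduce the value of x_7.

4

Among the 8 variables, 5 fits only x_8 (and all 8 values in {1, 2, 3, 4, 5, 6, 7, 8} must be used), so x_8 = 5.
Among the 7 still-open variables, 6 fits only x_2 (and all 7 values in {1, 2, 3, 4, 6, 7, 8} must be used), so x_2 = 6.
The 6 still-open variables draw from only 6 values {1, 2, 3, 4, 7, 8}, so each is used; only x_5 can be 2, hence x_5 = 2.
The 5 still-open variables together cover exactly {1, 3, 4, 7, 8} — 5 values for 5 variables — and 4 appears only in x_7's list, so x_7 = 4.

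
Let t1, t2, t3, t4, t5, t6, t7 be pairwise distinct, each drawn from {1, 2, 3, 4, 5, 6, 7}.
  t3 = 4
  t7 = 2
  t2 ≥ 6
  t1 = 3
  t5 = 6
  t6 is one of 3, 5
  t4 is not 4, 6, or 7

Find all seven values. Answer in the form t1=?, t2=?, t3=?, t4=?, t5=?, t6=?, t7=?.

t1=3, t2=7, t3=4, t4=1, t5=6, t6=5, t7=2

t1 must be 3 (only option left). Strike 3 from t4, t6.
That leaves t3 = 4.
That leaves t5 = 6. Remove 6 from t2.
That leaves t6 = 5. Eliminate 5 elsewhere: t4.
That leaves t7 = 2. Eliminate 2 elsewhere: t4.
That leaves t2 = 7.
t4 must be 1 (only option left).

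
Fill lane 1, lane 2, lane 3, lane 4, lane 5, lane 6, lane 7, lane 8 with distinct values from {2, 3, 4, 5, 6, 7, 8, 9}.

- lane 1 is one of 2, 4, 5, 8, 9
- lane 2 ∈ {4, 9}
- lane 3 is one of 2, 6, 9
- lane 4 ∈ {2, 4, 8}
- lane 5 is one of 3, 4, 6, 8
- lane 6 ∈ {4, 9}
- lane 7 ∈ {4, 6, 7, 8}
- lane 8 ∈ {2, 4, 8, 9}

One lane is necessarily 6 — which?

lane 3

The 8 variables draw from only 8 values {2, 3, 4, 5, 6, 7, 8, 9}, so each is used; only lane 5 can be 3, hence lane 5 = 3.
The 7 still-open variables draw from only 7 values {2, 4, 5, 6, 7, 8, 9}, so each is used; only lane 1 can be 5, hence lane 1 = 5.
The 6 still-open variables together cover exactly {2, 4, 6, 7, 8, 9} — 6 values for 6 variables — and 7 appears only in lane 7's list, so lane 7 = 7.
The 5 still-open variables together cover exactly {2, 4, 6, 8, 9} — 5 values for 5 variables — and 6 appears only in lane 3's list, so lane 3 = 6.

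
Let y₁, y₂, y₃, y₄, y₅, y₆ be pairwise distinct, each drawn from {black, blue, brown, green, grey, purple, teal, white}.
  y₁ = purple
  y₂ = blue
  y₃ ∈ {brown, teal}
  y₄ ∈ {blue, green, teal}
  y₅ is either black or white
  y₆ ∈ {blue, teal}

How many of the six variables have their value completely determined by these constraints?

y₁ must be purple (only option left).
y₂ has just one choice, so y₂ = blue. Strike blue from y₄, y₆.
That leaves y₆ = teal. Remove teal from y₃, y₄.
y₃'s domain is down to {brown}, so y₃ = brown.
That leaves y₄ = green.
Determined: y₁=purple, y₂=blue, y₃=brown, y₄=green, y₆=teal. The other variables each still have more than one consistent value. That makes 5.

5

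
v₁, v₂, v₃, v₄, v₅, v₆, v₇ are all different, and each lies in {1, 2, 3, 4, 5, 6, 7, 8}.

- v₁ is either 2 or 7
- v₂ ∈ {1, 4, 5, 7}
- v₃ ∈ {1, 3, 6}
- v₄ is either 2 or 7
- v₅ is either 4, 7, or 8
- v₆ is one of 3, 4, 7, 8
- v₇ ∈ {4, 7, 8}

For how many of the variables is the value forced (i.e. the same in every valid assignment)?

1

v₁ and v₄ between them cover only {2, 7} — a naked pair. Remove those values from v₂, v₅, v₆, v₇.
v₅ and v₇ between them cover only {4, 8} — a naked pair. Remove those values from v₂, v₆.
v₆ has just one choice, so v₆ = 3. So v₃ can't be 3.
Determined: v₆=3. The other variables each still have more than one consistent value. That makes 1.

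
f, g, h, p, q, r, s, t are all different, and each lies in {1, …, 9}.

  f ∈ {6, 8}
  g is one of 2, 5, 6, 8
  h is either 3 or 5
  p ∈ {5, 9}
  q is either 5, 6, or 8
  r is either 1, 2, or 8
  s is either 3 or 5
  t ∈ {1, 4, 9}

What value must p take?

9

The 8 variables draw from only 8 values {1, 2, 3, 4, 5, 6, 8, 9}, so each is used; only t can be 4, hence t = 4.
The 7 still-open variables draw from only 7 values {1, 2, 3, 5, 6, 8, 9}, so each is used; only r can be 1, hence r = 1.
Among the 6 still-open variables, 2 fits only g (and all 6 values in {2, 3, 5, 6, 8, 9} must be used), so g = 2.
The 5 still-open variables together cover exactly {3, 5, 6, 8, 9} — 5 values for 5 variables — and 9 appears only in p's list, so p = 9.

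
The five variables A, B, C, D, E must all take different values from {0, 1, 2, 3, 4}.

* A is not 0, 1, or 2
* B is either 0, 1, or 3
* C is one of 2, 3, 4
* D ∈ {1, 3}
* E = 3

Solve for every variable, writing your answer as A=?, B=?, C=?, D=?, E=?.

A=4, B=0, C=2, D=1, E=3

E must be 3 (only option left). Remove 3 from A, B, C, D.
A's domain is down to {4}, so A = 4. So C can't be 4.
C must be 2 (only option left).
D's domain is down to {1}, so D = 1. So B can't be 1.
B's domain is down to {0}, so B = 0.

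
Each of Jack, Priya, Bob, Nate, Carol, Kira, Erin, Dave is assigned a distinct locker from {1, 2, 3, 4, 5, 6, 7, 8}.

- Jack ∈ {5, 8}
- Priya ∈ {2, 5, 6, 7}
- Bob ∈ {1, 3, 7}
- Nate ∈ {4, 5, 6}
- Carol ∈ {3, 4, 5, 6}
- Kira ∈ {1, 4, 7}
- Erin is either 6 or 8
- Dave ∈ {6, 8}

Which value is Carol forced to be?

3

The 8 variables together cover exactly {1, 2, 3, 4, 5, 6, 7, 8} — 8 values for 8 variables — and 2 appears only in Priya's list, so Priya = 2.
Erin and Dave share exactly the 2 values {6, 8}; by pigeonhole those values go to them, so strike 6, 8 from Jack, Nate, Carol.
Jack has just one choice, so Jack = 5. Eliminate 5 elsewhere: Nate, Carol.
Nate has just one choice, so Nate = 4. Remove 4 from Carol, Kira.
So Carol = 3.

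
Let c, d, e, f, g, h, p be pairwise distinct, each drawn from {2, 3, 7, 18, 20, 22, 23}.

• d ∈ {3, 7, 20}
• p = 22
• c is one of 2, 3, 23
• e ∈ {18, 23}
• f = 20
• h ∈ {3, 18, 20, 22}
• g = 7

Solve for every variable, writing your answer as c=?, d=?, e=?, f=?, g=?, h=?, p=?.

c=2, d=3, e=23, f=20, g=7, h=18, p=22

f's domain is down to {20}, so f = 20. Remove 20 from d, h.
g must be 7 (only option left). Strike 7 from d.
p's domain is down to {22}, so p = 22. Strike 22 from h.
d's domain is down to {3}, so d = 3. So c, h can't be 3.
h's domain is down to {18}, so h = 18. So e can't be 18.
That leaves e = 23. Strike 23 from c.
c must be 2 (only option left).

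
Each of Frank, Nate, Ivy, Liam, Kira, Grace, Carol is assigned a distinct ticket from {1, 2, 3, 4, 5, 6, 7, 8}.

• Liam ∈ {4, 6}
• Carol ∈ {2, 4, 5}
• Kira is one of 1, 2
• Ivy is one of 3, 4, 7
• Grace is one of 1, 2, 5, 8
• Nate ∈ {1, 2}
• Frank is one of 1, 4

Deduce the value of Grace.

8

The 2 variables Nate and Kira are confined to {1, 2}, which locks those values in; drop them from Frank, Grace, Carol.
That leaves Frank = 4. Eliminate 4 elsewhere: Ivy, Liam, Carol.
Liam must be 6 (only option left).
Carol has just one choice, so Carol = 5. Eliminate 5 elsewhere: Grace.
So Grace = 8.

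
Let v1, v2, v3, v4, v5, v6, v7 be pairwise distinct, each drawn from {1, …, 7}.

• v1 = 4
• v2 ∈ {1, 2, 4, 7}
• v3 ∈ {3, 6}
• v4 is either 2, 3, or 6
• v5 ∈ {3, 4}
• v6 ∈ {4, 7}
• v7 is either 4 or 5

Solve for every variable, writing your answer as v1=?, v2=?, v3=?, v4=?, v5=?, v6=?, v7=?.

v1 must be 4 (only option left). Remove 4 from v2, v5, v6, v7.
v5's domain is down to {3}, so v5 = 3. Remove 3 from v3, v4.
That leaves v6 = 7. Eliminate 7 elsewhere: v2.
v7 has just one choice, so v7 = 5.
v3's domain is down to {6}, so v3 = 6. Remove 6 from v4.
v4 must be 2 (only option left). Eliminate 2 elsewhere: v2.
v2 has just one choice, so v2 = 1.

v1=4, v2=1, v3=6, v4=2, v5=3, v6=7, v7=5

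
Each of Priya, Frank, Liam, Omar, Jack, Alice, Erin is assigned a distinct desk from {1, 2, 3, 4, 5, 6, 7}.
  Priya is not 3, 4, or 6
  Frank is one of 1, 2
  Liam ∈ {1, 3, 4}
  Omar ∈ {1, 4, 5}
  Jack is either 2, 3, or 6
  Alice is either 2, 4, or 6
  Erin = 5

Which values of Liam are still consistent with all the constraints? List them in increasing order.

Erin's domain is down to {5}, so Erin = 5. Eliminate 5 elsewhere: Priya, Omar.
The 6 still-open variables together cover exactly {1, 2, 3, 4, 6, 7} — 6 values for 6 variables — and 7 appears only in Priya's list, so Priya = 7.
No further eliminations apply; Liam can still be any of 1, 3, 4.

1, 3, 4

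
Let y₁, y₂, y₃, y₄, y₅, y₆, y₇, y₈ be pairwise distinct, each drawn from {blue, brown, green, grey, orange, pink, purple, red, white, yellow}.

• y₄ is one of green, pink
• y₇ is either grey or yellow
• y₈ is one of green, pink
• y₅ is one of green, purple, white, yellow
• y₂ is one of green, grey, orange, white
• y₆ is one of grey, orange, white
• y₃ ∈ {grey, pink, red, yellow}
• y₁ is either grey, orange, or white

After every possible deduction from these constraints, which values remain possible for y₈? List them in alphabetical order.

green, pink

The 8 variables together cover exactly {green, grey, orange, pink, purple, red, white, yellow} — 8 values for 8 variables — and purple appears only in y₅'s list, so y₅ = purple.
The 7 still-open variables draw from only 7 values {green, grey, orange, pink, red, white, yellow}, so each is used; only y₃ can be red, hence y₃ = red.
The 6 still-open variables draw from only 6 values {green, grey, orange, pink, white, yellow}, so each is used; only y₇ can be yellow, hence y₇ = yellow.
The 2 variables y₄ and y₈ are confined to {green, pink}, which locks those values in; drop them from y₂.
No further eliminations apply; y₈ can still be any of green, pink.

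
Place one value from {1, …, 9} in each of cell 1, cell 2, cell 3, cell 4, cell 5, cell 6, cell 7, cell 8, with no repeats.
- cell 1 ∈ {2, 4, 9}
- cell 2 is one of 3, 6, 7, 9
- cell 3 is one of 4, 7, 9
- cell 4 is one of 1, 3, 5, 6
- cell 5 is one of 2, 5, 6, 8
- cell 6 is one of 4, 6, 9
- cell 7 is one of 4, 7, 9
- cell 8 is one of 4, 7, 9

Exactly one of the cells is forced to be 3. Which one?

cell 3, cell 7, cell 8 between them cover only {4, 7, 9} — a naked triple. Remove those values from cell 1, cell 2, cell 6.
cell 1 must be 2 (only option left). Strike 2 from cell 5.
That leaves cell 6 = 6. Strike 6 from cell 2, cell 4, cell 5.
So 3 goes to cell 2.

cell 2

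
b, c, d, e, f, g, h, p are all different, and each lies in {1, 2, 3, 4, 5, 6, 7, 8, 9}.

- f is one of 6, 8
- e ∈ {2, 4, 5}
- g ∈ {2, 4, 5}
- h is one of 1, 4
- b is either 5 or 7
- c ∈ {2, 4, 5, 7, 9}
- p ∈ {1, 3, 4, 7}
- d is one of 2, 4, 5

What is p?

3

d, e, g share exactly the 3 values {2, 4, 5}; by pigeonhole those values go to them, so strike 2, 4, 5 from b, c, h, p.
That leaves b = 7. Strike 7 from c, p.
That leaves c = 9.
h must be 1 (only option left). Strike 1 from p.
So p = 3.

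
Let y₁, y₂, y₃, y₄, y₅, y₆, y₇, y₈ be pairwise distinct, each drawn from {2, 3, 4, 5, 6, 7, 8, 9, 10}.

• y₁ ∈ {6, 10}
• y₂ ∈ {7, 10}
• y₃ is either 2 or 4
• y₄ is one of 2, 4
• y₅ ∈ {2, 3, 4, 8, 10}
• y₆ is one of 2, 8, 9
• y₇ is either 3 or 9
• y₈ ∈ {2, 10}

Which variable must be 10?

Among the 8 variables, 6 fits only y₁ (and all 8 values in {2, 3, 4, 6, 7, 8, 9, 10} must be used), so y₁ = 6.
The 7 still-open variables together cover exactly {2, 3, 4, 7, 8, 9, 10} — 7 values for 7 variables — and 7 appears only in y₂'s list, so y₂ = 7.
y₃ and y₄ between them cover only {2, 4} — a naked pair. Remove those values from y₅, y₆, y₈.
So 10 goes to y₈.

y₈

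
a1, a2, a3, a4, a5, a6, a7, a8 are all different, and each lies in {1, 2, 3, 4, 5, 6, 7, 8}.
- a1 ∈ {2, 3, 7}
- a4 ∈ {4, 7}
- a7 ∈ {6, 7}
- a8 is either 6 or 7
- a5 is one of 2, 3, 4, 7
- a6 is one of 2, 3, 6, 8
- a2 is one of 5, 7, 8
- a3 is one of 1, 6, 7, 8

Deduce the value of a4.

The 8 variables together cover exactly {1, 2, 3, 4, 5, 6, 7, 8} — 8 values for 8 variables — and 1 appears only in a3's list, so a3 = 1.
The 7 still-open variables draw from only 7 values {2, 3, 4, 5, 6, 7, 8}, so each is used; only a2 can be 5, hence a2 = 5.
The 6 still-open variables draw from only 6 values {2, 3, 4, 6, 7, 8}, so each is used; only a6 can be 8, hence a6 = 8.
The 2 variables a7 and a8 are confined to {6, 7}, which locks those values in; drop them from a1, a4, a5.
So a4 = 4.

4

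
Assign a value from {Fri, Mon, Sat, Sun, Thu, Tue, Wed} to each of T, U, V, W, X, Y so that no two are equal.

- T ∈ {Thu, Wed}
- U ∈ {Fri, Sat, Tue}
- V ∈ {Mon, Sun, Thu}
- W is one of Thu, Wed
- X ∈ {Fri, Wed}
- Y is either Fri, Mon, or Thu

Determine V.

T and W between them cover only {Thu, Wed} — a naked pair. Remove those values from V, X, Y.
X must be Fri (only option left). Eliminate Fri elsewhere: U, Y.
Y has just one choice, so Y = Mon. Eliminate Mon elsewhere: V.
So V = Sun.

Sun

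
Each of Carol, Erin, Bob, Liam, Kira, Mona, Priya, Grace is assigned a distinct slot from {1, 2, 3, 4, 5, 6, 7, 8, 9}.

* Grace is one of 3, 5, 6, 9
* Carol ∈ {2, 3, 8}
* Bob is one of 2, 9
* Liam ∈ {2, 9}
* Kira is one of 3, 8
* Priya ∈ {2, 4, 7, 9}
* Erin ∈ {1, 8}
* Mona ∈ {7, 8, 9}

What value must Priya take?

4

The 2 variables Bob and Liam are confined to {2, 9}, which locks those values in; drop them from Carol, Mona, Priya, Grace.
Carol and Kira between them cover only {3, 8} — a naked pair. Remove those values from Erin, Mona, Grace.
Erin has just one choice, so Erin = 1.
Mona must be 7 (only option left). Remove 7 from Priya.
So Priya = 4.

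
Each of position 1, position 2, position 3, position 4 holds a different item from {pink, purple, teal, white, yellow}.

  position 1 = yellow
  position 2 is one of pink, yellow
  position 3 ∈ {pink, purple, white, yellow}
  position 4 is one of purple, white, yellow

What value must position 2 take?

pink

position 1 has just one choice, so position 1 = yellow. Remove yellow from position 2, position 3, position 4.
So position 2 = pink.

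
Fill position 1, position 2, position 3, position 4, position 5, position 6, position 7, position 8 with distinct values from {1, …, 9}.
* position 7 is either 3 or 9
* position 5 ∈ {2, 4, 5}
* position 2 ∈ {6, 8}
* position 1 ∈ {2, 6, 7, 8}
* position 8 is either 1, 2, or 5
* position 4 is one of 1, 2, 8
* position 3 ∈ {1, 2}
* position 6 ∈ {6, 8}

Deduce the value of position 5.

position 2 and position 6 share exactly the 2 values {6, 8}; by pigeonhole those values go to them, so strike 6, 8 from position 1, position 4.
position 3 and position 4 between them cover only {1, 2} — a naked pair. Remove those values from position 1, position 5, position 8.
That leaves position 1 = 7.
position 8 has just one choice, so position 8 = 5. So position 5 can't be 5.
So position 5 = 4.

4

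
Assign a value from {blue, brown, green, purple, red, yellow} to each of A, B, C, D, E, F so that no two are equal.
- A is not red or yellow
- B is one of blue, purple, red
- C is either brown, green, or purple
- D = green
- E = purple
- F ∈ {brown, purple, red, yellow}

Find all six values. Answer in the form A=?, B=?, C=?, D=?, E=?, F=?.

A=blue, B=red, C=brown, D=green, E=purple, F=yellow

D's domain is down to {green}, so D = green. So A, C can't be green.
That leaves E = purple. So A, B, C, F can't be purple.
That leaves C = brown. Strike brown from A, F.
That leaves A = blue. So B can't be blue.
B must be red (only option left). Remove red from F.
F must be yellow (only option left).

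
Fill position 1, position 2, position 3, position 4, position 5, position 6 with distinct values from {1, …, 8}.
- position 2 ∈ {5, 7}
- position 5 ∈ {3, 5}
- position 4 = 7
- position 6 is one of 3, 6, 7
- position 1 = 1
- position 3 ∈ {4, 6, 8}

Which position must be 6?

position 1's domain is down to {1}, so position 1 = 1.
position 4 must be 7 (only option left). So position 2, position 6 can't be 7.
That leaves position 2 = 5. Strike 5 from position 5.
That leaves position 5 = 3. Eliminate 3 elsewhere: position 6.
So 6 goes to position 6.

position 6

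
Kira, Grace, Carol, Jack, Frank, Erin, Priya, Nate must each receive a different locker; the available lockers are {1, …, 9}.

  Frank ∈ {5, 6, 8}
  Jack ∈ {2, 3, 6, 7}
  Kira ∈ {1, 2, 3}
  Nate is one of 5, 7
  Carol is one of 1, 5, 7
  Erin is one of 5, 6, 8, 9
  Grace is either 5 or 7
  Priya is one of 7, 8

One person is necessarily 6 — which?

The 8 variables together cover exactly {1, 2, 3, 5, 6, 7, 8, 9} — 8 values for 8 variables — and 9 appears only in Erin's list, so Erin = 9.
Grace and Nate between them cover only {5, 7} — a naked pair. Remove those values from Carol, Jack, Frank, Priya.
Carol has just one choice, so Carol = 1. So Kira can't be 1.
Priya's domain is down to {8}, so Priya = 8. Remove 8 from Frank.
So 6 goes to Frank.

Frank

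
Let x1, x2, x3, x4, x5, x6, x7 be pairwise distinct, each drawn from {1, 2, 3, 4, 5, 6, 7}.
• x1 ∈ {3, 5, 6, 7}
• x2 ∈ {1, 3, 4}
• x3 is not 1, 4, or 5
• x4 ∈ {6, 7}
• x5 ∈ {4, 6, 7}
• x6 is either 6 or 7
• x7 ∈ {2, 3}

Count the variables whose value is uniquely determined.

The 7 variables draw from only 7 values {1, 2, 3, 4, 5, 6, 7}, so each is used; only x2 can be 1, hence x2 = 1.
Among the 6 still-open variables, 4 fits only x5 (and all 6 values in {2, 3, 4, 5, 6, 7} must be used), so x5 = 4.
The 5 still-open variables draw from only 5 values {2, 3, 5, 6, 7}, so each is used; only x1 can be 5, hence x1 = 5.
x4 and x6 share exactly the 2 values {6, 7}; by pigeonhole those values go to them, so strike 6, 7 from x3.
Determined: x1=5, x2=1, x5=4. The other variables each still have more than one consistent value. That makes 3.

3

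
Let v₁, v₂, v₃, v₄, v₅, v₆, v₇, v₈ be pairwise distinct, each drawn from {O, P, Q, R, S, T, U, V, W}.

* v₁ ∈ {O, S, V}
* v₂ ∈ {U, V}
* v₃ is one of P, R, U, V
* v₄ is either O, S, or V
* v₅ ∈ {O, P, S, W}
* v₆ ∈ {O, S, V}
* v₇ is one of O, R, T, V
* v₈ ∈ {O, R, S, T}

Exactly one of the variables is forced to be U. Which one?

v₂

The 8 variables draw from only 8 values {O, P, R, S, T, U, V, W}, so each is used; only v₅ can be W, hence v₅ = W.
The 7 still-open variables draw from only 7 values {O, P, R, S, T, U, V}, so each is used; only v₃ can be P, hence v₃ = P.
The 6 still-open variables together cover exactly {O, R, S, T, U, V} — 6 values for 6 variables — and U appears only in v₂'s list, so v₂ = U.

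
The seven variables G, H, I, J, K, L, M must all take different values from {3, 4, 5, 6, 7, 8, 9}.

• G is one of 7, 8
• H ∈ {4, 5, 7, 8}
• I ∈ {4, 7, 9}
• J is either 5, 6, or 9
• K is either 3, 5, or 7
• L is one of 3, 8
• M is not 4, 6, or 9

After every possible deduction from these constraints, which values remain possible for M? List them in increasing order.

3, 5, 7, 8

The 7 variables together cover exactly {3, 4, 5, 6, 7, 8, 9} — 7 values for 7 variables — and 6 appears only in J's list, so J = 6.
Among the 6 still-open variables, 9 fits only I (and all 6 values in {3, 4, 5, 7, 8, 9} must be used), so I = 9.
The 5 still-open variables draw from only 5 values {3, 4, 5, 7, 8}, so each is used; only H can be 4, hence H = 4.
No further eliminations apply; M can still be any of 3, 5, 7, 8.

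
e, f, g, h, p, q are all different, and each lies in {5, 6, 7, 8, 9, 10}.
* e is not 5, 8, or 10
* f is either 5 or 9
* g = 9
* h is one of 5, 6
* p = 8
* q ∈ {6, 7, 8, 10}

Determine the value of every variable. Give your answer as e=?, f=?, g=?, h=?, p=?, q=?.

g has just one choice, so g = 9. So e, f can't be 9.
p's domain is down to {8}, so p = 8. Remove 8 from q.
f has just one choice, so f = 5. Remove 5 from h.
h has just one choice, so h = 6. Strike 6 from e, q.
That leaves e = 7. Remove 7 from q.
q's domain is down to {10}, so q = 10.

e=7, f=5, g=9, h=6, p=8, q=10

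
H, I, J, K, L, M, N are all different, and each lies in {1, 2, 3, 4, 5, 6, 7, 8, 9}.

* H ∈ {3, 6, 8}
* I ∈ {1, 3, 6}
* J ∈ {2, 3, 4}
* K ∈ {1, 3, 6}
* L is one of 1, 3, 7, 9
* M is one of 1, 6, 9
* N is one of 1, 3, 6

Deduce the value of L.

I, K, N share exactly the 3 values {1, 3, 6}; by pigeonhole those values go to them, so strike 1, 3, 6 from H, J, L, M.
H has just one choice, so H = 8.
That leaves M = 9. Strike 9 from L.
So L = 7.

7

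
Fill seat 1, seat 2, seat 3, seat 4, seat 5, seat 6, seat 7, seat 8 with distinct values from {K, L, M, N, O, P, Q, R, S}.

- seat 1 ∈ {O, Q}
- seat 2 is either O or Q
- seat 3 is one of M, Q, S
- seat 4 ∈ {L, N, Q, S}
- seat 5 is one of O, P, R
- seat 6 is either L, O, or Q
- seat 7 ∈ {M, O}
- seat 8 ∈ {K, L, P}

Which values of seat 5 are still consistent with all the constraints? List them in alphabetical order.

The 2 variables seat 1 and seat 2 are confined to {O, Q}, which locks those values in; drop them from seat 3, seat 4, seat 5, seat 6, seat 7.
seat 6 has just one choice, so seat 6 = L. Remove L from seat 4, seat 8.
seat 7 has just one choice, so seat 7 = M. Remove M from seat 3.
That leaves seat 3 = S. Strike S from seat 4.
seat 4 must be N (only option left).
No further eliminations apply; seat 5 can still be any of P, R.

P, R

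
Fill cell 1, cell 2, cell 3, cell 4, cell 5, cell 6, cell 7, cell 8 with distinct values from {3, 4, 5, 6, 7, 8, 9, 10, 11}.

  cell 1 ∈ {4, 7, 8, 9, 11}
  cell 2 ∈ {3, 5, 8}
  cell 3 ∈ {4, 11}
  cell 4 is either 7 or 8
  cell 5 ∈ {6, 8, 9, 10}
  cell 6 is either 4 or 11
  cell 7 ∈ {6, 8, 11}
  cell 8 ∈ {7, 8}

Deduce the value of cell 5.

cell 3 and cell 6 between them cover only {4, 11} — a naked pair. Remove those values from cell 1, cell 7.
cell 4 and cell 8 between them cover only {7, 8} — a naked pair. Remove those values from cell 1, cell 2, cell 5, cell 7.
cell 1 must be 9 (only option left). So cell 5 can't be 9.
cell 7 must be 6 (only option left). Remove 6 from cell 5.
So cell 5 = 10.

10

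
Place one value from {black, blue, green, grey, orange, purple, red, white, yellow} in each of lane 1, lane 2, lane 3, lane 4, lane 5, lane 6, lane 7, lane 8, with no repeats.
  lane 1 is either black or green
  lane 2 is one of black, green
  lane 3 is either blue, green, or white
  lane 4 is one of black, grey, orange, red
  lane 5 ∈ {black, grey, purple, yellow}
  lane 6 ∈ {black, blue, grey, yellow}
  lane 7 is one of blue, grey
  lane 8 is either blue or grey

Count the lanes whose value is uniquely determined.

lane 1 and lane 2 between them cover only {black, green} — a naked pair. Remove those values from lane 3, lane 4, lane 5, lane 6.
lane 7 and lane 8 between them cover only {blue, grey} — a naked pair. Remove those values from lane 3, lane 4, lane 5, lane 6.
lane 3 must be white (only option left).
lane 6's domain is down to {yellow}, so lane 6 = yellow. So lane 5 can't be yellow.
lane 5's domain is down to {purple}, so lane 5 = purple.
Determined: lane 3=white, lane 5=purple, lane 6=yellow. The other lanes each still have more than one consistent value. That makes 3.

3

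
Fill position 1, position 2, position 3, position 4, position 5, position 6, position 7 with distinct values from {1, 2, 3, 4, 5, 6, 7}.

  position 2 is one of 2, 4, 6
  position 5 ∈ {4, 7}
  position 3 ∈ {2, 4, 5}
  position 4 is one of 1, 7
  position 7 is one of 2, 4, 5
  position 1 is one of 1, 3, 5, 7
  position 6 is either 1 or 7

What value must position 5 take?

The 7 variables together cover exactly {1, 2, 3, 4, 5, 6, 7} — 7 values for 7 variables — and 3 appears only in position 1's list, so position 1 = 3.
The 6 still-open variables together cover exactly {1, 2, 4, 5, 6, 7} — 6 values for 6 variables — and 6 appears only in position 2's list, so position 2 = 6.
The 2 variables position 4 and position 6 are confined to {1, 7}, which locks those values in; drop them from position 5.
So position 5 = 4.

4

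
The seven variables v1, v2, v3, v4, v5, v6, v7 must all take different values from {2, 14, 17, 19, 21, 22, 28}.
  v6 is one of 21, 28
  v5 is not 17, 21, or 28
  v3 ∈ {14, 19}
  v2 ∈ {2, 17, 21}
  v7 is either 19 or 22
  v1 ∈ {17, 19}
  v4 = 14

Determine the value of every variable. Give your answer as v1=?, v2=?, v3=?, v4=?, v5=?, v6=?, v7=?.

v1=17, v2=21, v3=19, v4=14, v5=2, v6=28, v7=22

v4's domain is down to {14}, so v4 = 14. Eliminate 14 elsewhere: v3, v5.
That leaves v3 = 19. Eliminate 19 elsewhere: v1, v5, v7.
v7 must be 22 (only option left). Eliminate 22 elsewhere: v5.
v1 must be 17 (only option left). Eliminate 17 elsewhere: v2.
v5's domain is down to {2}, so v5 = 2. Remove 2 from v2.
That leaves v2 = 21. Remove 21 from v6.
That leaves v6 = 28.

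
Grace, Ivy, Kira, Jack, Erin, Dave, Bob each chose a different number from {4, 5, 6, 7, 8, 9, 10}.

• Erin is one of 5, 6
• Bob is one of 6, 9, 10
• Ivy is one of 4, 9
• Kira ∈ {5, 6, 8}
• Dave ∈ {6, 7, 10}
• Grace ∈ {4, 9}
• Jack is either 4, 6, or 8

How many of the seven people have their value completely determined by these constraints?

The 7 variables together cover exactly {4, 5, 6, 7, 8, 9, 10} — 7 values for 7 variables — and 7 appears only in Dave's list, so Dave = 7.
The 6 still-open variables together cover exactly {4, 5, 6, 8, 9, 10} — 6 values for 6 variables — and 10 appears only in Bob's list, so Bob = 10.
Grace and Ivy share exactly the 2 values {4, 9}; by pigeonhole those values go to them, so strike 4, 9 from Jack.
Determined: Dave=7, Bob=10. The other people each still have more than one consistent value. That makes 2.

2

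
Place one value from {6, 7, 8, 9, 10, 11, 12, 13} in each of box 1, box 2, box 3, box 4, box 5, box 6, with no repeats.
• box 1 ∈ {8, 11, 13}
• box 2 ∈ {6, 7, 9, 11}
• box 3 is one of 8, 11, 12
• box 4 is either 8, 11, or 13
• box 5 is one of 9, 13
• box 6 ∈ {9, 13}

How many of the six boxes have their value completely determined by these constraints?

The 2 variables box 5 and box 6 are confined to {9, 13}, which locks those values in; drop them from box 1, box 2, box 4.
box 1 and box 4 share exactly the 2 values {8, 11}; by pigeonhole those values go to them, so strike 8, 11 from box 2, box 3.
box 3 must be 12 (only option left).
Determined: box 3=12. The other boxes each still have more than one consistent value. That makes 1.

1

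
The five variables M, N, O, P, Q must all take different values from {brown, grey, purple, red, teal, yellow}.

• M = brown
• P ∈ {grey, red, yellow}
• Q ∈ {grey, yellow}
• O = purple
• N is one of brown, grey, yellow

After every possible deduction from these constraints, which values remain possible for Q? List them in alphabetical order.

M has just one choice, so M = brown. Remove brown from N.
O's domain is down to {purple}, so O = purple.
The 3 still-open variables together cover exactly {grey, red, yellow} — 3 values for 3 variables — and red appears only in P's list, so P = red.
No further eliminations apply; Q can still be any of grey, yellow.

grey, yellow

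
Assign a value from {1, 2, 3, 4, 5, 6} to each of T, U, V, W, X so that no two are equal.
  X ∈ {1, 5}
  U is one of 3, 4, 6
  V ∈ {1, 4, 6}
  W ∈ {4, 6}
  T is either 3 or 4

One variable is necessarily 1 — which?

The 5 variables together cover exactly {1, 3, 4, 5, 6} — 5 values for 5 variables — and 5 appears only in X's list, so X = 5.
Among the 4 still-open variables, 1 fits only V (and all 4 values in {1, 3, 4, 6} must be used), so V = 1.

V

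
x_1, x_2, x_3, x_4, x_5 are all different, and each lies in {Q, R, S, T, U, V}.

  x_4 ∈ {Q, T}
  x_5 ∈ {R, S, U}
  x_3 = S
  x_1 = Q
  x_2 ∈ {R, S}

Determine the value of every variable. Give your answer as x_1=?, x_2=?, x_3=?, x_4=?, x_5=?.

x_1 has just one choice, so x_1 = Q. Remove Q from x_4.
That leaves x_3 = S. Strike S from x_2, x_5.
x_4 must be T (only option left).
That leaves x_2 = R. Remove R from x_5.
x_5 has just one choice, so x_5 = U.

x_1=Q, x_2=R, x_3=S, x_4=T, x_5=U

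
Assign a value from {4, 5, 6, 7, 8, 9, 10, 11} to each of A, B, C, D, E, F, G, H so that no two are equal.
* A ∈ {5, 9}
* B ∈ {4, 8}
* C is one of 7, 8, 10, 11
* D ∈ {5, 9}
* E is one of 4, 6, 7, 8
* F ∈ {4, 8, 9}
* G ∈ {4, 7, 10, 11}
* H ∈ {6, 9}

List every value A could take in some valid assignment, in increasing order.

A and D share exactly the 2 values {5, 9}; by pigeonhole those values go to them, so strike 5, 9 from F, H.
H must be 6 (only option left). Remove 6 from E.
B and F share exactly the 2 values {4, 8}; by pigeonhole those values go to them, so strike 4, 8 from C, E, G.
E's domain is down to {7}, so E = 7. So C, G can't be 7.
No further eliminations apply; A can still be any of 5, 9.

5, 9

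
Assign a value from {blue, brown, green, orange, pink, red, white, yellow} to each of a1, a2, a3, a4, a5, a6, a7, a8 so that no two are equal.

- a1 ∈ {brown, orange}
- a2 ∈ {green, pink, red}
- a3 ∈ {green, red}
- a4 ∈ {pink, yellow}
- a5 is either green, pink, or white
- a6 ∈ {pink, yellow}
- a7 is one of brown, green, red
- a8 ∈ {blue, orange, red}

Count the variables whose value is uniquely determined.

Among the 8 variables, blue fits only a8 (and all 8 values in {blue, brown, green, orange, pink, red, white, yellow} must be used), so a8 = blue.
Among the 7 still-open variables, orange fits only a1 (and all 7 values in {brown, green, orange, pink, red, white, yellow} must be used), so a1 = orange.
The 6 still-open variables draw from only 6 values {brown, green, pink, red, white, yellow}, so each is used; only a7 can be brown, hence a7 = brown.
The 5 still-open variables together cover exactly {green, pink, red, white, yellow} — 5 values for 5 variables — and white appears only in a5's list, so a5 = white.
a4 and a6 between them cover only {pink, yellow} — a naked pair. Remove those values from a2.
Determined: a1=orange, a5=white, a7=brown, a8=blue. The other variables each still have more than one consistent value. That makes 4.

4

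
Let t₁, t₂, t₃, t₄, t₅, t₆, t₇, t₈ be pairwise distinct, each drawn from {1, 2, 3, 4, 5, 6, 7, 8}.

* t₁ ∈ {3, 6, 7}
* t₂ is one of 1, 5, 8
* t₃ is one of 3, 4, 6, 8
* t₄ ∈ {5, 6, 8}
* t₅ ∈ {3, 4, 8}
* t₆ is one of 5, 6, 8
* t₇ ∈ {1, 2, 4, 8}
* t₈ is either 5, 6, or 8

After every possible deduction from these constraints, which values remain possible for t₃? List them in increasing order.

3, 4

The 8 variables together cover exactly {1, 2, 3, 4, 5, 6, 7, 8} — 8 values for 8 variables — and 2 appears only in t₇'s list, so t₇ = 2.
Among the 7 still-open variables, 1 fits only t₂ (and all 7 values in {1, 3, 4, 5, 6, 7, 8} must be used), so t₂ = 1.
Among the 6 still-open variables, 7 fits only t₁ (and all 6 values in {3, 4, 5, 6, 7, 8} must be used), so t₁ = 7.
t₄, t₆, t₈ between them cover only {5, 6, 8} — a naked triple. Remove those values from t₃, t₅.
No further eliminations apply; t₃ can still be any of 3, 4.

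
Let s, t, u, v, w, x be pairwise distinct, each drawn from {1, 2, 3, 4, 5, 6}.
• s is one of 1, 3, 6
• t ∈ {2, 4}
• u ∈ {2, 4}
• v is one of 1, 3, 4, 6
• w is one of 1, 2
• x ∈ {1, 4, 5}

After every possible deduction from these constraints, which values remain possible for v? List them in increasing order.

The 6 variables together cover exactly {1, 2, 3, 4, 5, 6} — 6 values for 6 variables — and 5 appears only in x's list, so x = 5.
t and u between them cover only {2, 4} — a naked pair. Remove those values from v, w.
w has just one choice, so w = 1. Strike 1 from s, v.
No further eliminations apply; v can still be any of 3, 6.

3, 6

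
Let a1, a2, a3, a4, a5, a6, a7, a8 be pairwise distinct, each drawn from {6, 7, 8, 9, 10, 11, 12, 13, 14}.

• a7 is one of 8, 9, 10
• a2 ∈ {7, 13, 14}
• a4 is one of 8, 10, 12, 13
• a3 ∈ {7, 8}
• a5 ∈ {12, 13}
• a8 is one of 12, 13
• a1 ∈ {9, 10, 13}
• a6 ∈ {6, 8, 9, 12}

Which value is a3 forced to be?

7

The 8 variables draw from only 8 values {6, 7, 8, 9, 10, 12, 13, 14}, so each is used; only a6 can be 6, hence a6 = 6.
Among the 7 still-open variables, 14 fits only a2 (and all 7 values in {7, 8, 9, 10, 12, 13, 14} must be used), so a2 = 14.
Among the 6 still-open variables, 7 fits only a3 (and all 6 values in {7, 8, 9, 10, 12, 13} must be used), so a3 = 7.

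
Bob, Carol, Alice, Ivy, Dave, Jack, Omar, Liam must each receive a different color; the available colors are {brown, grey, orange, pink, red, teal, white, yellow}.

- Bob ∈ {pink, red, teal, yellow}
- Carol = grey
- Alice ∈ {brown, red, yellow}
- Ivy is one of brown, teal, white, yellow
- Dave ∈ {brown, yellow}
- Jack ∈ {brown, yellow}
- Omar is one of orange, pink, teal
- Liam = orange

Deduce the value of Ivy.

Carol's domain is down to {grey}, so Carol = grey.
That leaves Liam = orange. Strike orange from Omar.
The 6 still-open variables together cover exactly {brown, pink, red, teal, white, yellow} — 6 values for 6 variables — and white appears only in Ivy's list, so Ivy = white.

white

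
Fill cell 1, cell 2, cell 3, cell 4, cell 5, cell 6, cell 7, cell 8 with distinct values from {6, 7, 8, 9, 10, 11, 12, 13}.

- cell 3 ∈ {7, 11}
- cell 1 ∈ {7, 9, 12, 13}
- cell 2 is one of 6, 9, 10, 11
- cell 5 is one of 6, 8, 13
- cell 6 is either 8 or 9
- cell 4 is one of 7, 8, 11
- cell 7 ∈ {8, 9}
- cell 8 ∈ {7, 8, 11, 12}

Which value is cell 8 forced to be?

The 8 variables together cover exactly {6, 7, 8, 9, 10, 11, 12, 13} — 8 values for 8 variables — and 10 appears only in cell 2's list, so cell 2 = 10.
Among the 7 still-open variables, 6 fits only cell 5 (and all 7 values in {6, 7, 8, 9, 11, 12, 13} must be used), so cell 5 = 6.
The 6 still-open variables draw from only 6 values {7, 8, 9, 11, 12, 13}, so each is used; only cell 1 can be 13, hence cell 1 = 13.
Among the 5 still-open variables, 12 fits only cell 8 (and all 5 values in {7, 8, 9, 11, 12} must be used), so cell 8 = 12.

12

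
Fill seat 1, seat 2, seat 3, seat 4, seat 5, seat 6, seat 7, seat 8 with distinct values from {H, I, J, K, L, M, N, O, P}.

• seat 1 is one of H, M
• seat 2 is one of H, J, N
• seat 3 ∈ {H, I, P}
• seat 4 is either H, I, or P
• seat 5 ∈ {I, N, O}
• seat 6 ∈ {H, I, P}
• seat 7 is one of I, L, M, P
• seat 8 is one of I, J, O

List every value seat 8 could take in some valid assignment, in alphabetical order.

J, O

Among the 8 variables, L fits only seat 7 (and all 8 values in {H, I, J, L, M, N, O, P} must be used), so seat 7 = L.
The 7 still-open variables draw from only 7 values {H, I, J, M, N, O, P}, so each is used; only seat 1 can be M, hence seat 1 = M.
seat 3, seat 4, seat 6 between them cover only {H, I, P} — a naked triple. Remove those values from seat 2, seat 5, seat 8.
No further eliminations apply; seat 8 can still be any of J, O.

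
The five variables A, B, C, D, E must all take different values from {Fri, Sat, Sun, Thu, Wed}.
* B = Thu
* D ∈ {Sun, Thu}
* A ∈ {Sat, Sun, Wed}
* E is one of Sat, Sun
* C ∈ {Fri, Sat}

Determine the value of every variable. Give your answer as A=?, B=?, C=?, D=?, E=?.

B has just one choice, so B = Thu. Strike Thu from D.
That leaves D = Sun. So A, E can't be Sun.
E's domain is down to {Sat}, so E = Sat. Remove Sat from A, C.
A must be Wed (only option left).
C has just one choice, so C = Fri.

A=Wed, B=Thu, C=Fri, D=Sun, E=Sat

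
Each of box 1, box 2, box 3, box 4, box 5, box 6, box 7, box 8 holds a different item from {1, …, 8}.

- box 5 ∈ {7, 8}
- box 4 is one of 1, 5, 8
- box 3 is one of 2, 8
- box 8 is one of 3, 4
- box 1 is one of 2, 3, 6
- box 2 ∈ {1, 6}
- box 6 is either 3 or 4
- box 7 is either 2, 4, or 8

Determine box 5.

7

The 8 variables draw from only 8 values {1, 2, 3, 4, 5, 6, 7, 8}, so each is used; only box 4 can be 5, hence box 4 = 5.
Among the 7 still-open variables, 1 fits only box 2 (and all 7 values in {1, 2, 3, 4, 6, 7, 8} must be used), so box 2 = 1.
The 6 still-open variables together cover exactly {2, 3, 4, 6, 7, 8} — 6 values for 6 variables — and 6 appears only in box 1's list, so box 1 = 6.
The 5 still-open variables together cover exactly {2, 3, 4, 7, 8} — 5 values for 5 variables — and 7 appears only in box 5's list, so box 5 = 7.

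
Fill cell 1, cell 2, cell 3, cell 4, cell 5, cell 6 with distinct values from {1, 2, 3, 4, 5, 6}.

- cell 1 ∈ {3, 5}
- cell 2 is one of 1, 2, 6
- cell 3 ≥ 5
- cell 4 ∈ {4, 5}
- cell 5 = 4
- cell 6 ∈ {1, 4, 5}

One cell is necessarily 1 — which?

cell 6

cell 5's domain is down to {4}, so cell 5 = 4. Strike 4 from cell 4, cell 6.
That leaves cell 4 = 5. Eliminate 5 elsewhere: cell 1, cell 3, cell 6.
So 1 goes to cell 6.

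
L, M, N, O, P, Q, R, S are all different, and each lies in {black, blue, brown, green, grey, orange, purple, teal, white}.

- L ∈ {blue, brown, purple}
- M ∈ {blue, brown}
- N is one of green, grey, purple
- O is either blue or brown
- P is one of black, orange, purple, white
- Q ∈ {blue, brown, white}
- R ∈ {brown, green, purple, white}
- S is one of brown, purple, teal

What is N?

grey

M and O share exactly the 2 values {blue, brown}; by pigeonhole those values go to them, so strike blue, brown from L, Q, R, S.
L has just one choice, so L = purple. So N, P, R, S can't be purple.
Q's domain is down to {white}, so Q = white. Eliminate white elsewhere: P, R.
R's domain is down to {green}, so R = green. Eliminate green elsewhere: N.
So N = grey.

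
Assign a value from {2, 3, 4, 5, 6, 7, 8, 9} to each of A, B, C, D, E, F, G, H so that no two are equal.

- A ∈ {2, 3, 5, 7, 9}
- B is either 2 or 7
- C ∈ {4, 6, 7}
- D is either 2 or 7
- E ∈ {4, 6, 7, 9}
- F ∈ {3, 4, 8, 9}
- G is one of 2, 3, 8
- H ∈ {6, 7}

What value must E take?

The 8 variables together cover exactly {2, 3, 4, 5, 6, 7, 8, 9} — 8 values for 8 variables — and 5 appears only in A's list, so A = 5.
B and D share exactly the 2 values {2, 7}; by pigeonhole those values go to them, so strike 2, 7 from C, E, G, H.
H's domain is down to {6}, so H = 6. Remove 6 from C, E.
C's domain is down to {4}, so C = 4. Remove 4 from E, F.
So E = 9.

9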